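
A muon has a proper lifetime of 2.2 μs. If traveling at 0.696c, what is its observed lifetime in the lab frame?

Proper lifetime τ₀ = 2.2 μs
γ = 1/√(1 - 0.696²) = 1.3927
τ = γτ₀ = 1.3927 × 2.2 μs = 3.064 μs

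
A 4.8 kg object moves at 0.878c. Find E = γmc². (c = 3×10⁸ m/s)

γ = 1/√(1 - 0.878²) = 2.0892
mc² = 4.8 × (3×10⁸)² = 4.320×10¹⁷ J
E = γmc² = 2.0892 × 4.320×10¹⁷ = 9.025×10¹⁷ J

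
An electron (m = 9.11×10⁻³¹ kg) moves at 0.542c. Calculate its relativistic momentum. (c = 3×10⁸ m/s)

γ = 1/√(1 - 0.542²) = 1.190
v = 0.542 × 3×10⁸ = 1.626×10⁸ m/s
p = γmv = 1.190 × 9.11×10⁻³¹ × 1.626×10⁸ = 1.763×10⁻²² kg·m/s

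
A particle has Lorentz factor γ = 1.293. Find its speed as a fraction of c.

From γ = 1/√(1 - v²/c²):
1/γ² = 1/1.293² = 0.59814
v²/c² = 1 - 0.59814 = 0.40186
v/c = √(0.40186) = 0.6339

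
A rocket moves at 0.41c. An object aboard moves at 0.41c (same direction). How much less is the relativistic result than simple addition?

Classical: u' + v = 0.41 + 0.41 = 0.82c
Relativistic: u = (0.41 + 0.41)/(1 + 0.1681) = 0.82/1.1681 = 0.7020c
Difference: 0.82 - 0.7020 = 0.1180c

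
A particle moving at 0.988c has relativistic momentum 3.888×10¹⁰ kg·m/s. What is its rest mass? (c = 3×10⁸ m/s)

γ = 1/√(1 - 0.988²) = 6.474
v = 0.988 × 3×10⁸ = 2.964×10⁸ m/s
m = p/(γv) = 3.888×10¹⁰/(6.474 × 2.964×10⁸) = 20.26 kg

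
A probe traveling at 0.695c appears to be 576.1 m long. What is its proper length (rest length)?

Contracted length L = 576.1 m
γ = 1/√(1 - 0.695²) = 1.3908
L₀ = γL = 1.3908 × 576.1 = 801.2 m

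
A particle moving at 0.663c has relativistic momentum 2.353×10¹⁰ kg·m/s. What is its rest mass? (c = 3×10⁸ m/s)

γ = 1/√(1 - 0.663²) = 1.3358
v = 0.663 × 3×10⁸ = 1.989×10⁸ m/s
m = p/(γv) = 2.353×10¹⁰/(1.3358 × 1.989×10⁸) = 88.56 kg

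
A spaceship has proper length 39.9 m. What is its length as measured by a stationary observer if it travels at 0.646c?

Proper length L₀ = 39.9 m
γ = 1/√(1 - 0.646²) = 1.310
L = L₀/γ = 39.9/1.310 = 30.46 m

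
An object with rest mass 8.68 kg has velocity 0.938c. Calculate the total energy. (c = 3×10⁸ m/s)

γ = 1/√(1 - 0.938²) = 2.885
mc² = 8.68 × (3×10⁸)² = 7.812×10¹⁷ J
E = γmc² = 2.885 × 7.812×10¹⁷ = 2.254×10¹⁸ J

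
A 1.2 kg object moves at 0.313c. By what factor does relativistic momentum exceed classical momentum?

p_rel = γmv, p_class = mv
Ratio = γ = 1/√(1 - 0.313²) = 1.053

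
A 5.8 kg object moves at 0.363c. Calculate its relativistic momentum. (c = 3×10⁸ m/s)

γ = 1/√(1 - 0.363²) = 1.0732
v = 0.363 × 3×10⁸ = 1.089×10⁸ m/s
p = γmv = 1.0732 × 5.8 × 1.089×10⁸ = 6.779×10⁸ kg·m/s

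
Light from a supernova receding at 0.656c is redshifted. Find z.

β = 0.656
(1+β)/(1-β) = 1.656/0.344 = 4.814
√(4.814) = 2.194
z = 2.194 - 1 = 1.194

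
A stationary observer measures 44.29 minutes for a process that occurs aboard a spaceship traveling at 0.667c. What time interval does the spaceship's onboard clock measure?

Dilated time Δt = 44.29 minutes
γ = 1/√(1 - 0.667²) = 1.342
Δt₀ = Δt/γ = 44.29/1.342 = 33.00 minutes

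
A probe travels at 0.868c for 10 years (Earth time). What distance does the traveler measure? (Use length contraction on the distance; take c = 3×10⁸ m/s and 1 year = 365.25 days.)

Earth distance: d = v × t = 0.868c × 10 yr = 8.2176×10¹⁶ m
γ = 2.0138
d' = d/γ = 8.2176×10¹⁶/2.0138 = 4.081×10¹⁶ m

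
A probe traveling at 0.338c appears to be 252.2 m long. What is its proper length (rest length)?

Contracted length L = 252.2 m
γ = 1/√(1 - 0.338²) = 1.0625
L₀ = γL = 1.0625 × 252.2 = 268.0 m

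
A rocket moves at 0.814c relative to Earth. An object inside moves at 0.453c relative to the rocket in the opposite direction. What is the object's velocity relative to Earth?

Object's velocity in rocket frame is u' = -0.453c
u = (u' + v)/(1 + u'v/c²) = (v - 0.453)/(1 - 0.453·v/c²)
Numerator: 0.814 - 0.453 = 0.361
Denominator: 1 - 0.368742 = 0.631258
u = 0.361/0.631258 = 0.5719c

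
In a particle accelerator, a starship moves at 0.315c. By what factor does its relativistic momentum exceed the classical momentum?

p_rel = γmv, p_class = mv
Ratio = γ = 1/√(1 - 0.315²)
= 1/√(0.900775) = 1.054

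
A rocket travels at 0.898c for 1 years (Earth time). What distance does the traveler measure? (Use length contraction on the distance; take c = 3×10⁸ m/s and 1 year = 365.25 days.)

Earth distance: d = v × t = 0.898c × 1 yr = 8.5016×10¹⁵ m
γ = 2.2728
d' = d/γ = 8.5016×10¹⁵/2.2728 = 3.741×10¹⁵ m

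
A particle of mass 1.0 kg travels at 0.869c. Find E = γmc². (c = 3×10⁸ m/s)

γ = 1/√(1 - 0.869²) = 2.021
mc² = 1.0 × (3×10⁸)² = 9.000×10¹⁶ J
E = γmc² = 2.021 × 9.000×10¹⁶ = 1.819×10¹⁷ J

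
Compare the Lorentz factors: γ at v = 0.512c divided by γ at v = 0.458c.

γ₁ = 1/√(1 - 0.512²) = 1.164
γ₂ = 1/√(1 - 0.458²) = 1.125
γ₁/γ₂ = 1.164/1.125 = 1.035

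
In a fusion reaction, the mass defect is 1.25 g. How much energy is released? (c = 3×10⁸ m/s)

Convert mass defect: Δm = 1.25 g = 0.00125 kg
E = Δm·c² = 0.00125 × (3×10⁸)²
= 0.00125 × 9×10¹⁶ = 1.125×10¹⁴ J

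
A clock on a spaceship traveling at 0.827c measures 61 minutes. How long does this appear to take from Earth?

Proper time Δt₀ = 61 minutes
γ = 1/√(1 - 0.827²) = 1.779
Δt = γΔt₀ = 1.779 × 61 = 108.5 minutes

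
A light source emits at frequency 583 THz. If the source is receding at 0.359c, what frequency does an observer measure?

β = v/c = 0.359
(1-β)/(1+β) = 0.641/1.359 = 0.4717
Doppler factor = √(0.4717) = 0.6868
f_obs = 583 × 0.6868 = 400.4 THz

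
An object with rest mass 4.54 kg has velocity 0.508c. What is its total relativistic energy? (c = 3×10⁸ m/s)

γ = 1/√(1 - 0.508²) = 1.161
mc² = 4.54 × (3×10⁸)² = 4.086×10¹⁷ J
E = γmc² = 1.161 × 4.086×10¹⁷ = 4.744×10¹⁷ J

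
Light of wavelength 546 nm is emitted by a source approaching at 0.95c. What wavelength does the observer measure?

β = 0.95
Wavelength Doppler factor = √(0.05/1.95) = √(0.025641) = 0.16013
λ_obs = 546 × 0.16013 = 87.43 nm (blueshift)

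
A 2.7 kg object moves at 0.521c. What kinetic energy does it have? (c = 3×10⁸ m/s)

γ = 1/√(1 - 0.521²) = 1.17157
γ - 1 = 0.17157
KE = (γ-1)mc² = 0.17157 × 2.7 × (3×10⁸)² = 4.169×10¹⁶ J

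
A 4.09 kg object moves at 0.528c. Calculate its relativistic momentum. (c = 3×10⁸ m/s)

γ = 1/√(1 - 0.528²) = 1.1775
v = 0.528 × 3×10⁸ = 1.584×10⁸ m/s
p = γmv = 1.1775 × 4.09 × 1.584×10⁸ = 7.629×10⁸ kg·m/s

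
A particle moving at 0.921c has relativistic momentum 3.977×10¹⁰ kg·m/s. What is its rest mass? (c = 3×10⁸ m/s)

γ = 1/√(1 - 0.921²) = 2.567
v = 0.921 × 3×10⁸ = 2.763×10⁸ m/s
m = p/(γv) = 3.977×10¹⁰/(2.567 × 2.763×10⁸) = 56.07 kg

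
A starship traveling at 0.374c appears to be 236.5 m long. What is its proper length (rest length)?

Contracted length L = 236.5 m
γ = 1/√(1 - 0.374²) = 1.0783
L₀ = γL = 1.0783 × 236.5 = 255.0 m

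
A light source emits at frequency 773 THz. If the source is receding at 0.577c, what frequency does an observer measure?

β = v/c = 0.577
(1-β)/(1+β) = 0.423/1.577 = 0.2682
Doppler factor = √(0.2682) = 0.5179
f_obs = 773 × 0.5179 = 400.3 THz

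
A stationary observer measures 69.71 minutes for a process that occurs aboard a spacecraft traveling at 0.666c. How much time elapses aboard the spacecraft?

Dilated time Δt = 69.71 minutes
γ = 1/√(1 - 0.666²) = 1.3406
Δt₀ = Δt/γ = 69.71/1.3406 = 52.00 minutes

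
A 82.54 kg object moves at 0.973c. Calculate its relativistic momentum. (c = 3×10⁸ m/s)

γ = 1/√(1 - 0.973²) = 4.333
v = 0.973 × 3×10⁸ = 2.919×10⁸ m/s
p = γmv = 4.333 × 82.54 × 2.919×10⁸ = 1.044×10¹¹ kg·m/s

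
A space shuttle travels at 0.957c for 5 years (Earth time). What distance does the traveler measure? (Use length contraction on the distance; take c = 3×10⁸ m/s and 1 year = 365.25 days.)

Earth distance: d = v × t = 0.957c × 5 yr = 4.530×10¹⁶ m
γ = 3.447
d' = d/γ = 4.530×10¹⁶/3.447 = 1.314×10¹⁶ m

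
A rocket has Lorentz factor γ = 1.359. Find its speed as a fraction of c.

From γ = 1/√(1 - v²/c²):
1/γ² = 1/1.359² = 0.54145
v²/c² = 1 - 0.54145 = 0.45855
v/c = √(0.45855) = 0.6772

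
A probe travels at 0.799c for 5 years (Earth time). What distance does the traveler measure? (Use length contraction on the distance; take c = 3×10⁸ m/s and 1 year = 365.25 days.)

Earth distance: d = v × t = 0.799c × 5 yr = 3.782×10¹⁶ m
γ = 1.663
d' = d/γ = 3.782×10¹⁶/1.663 = 2.274×10¹⁶ m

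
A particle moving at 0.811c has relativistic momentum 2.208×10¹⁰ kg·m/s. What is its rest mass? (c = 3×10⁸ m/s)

γ = 1/√(1 - 0.811²) = 1.7093
v = 0.811 × 3×10⁸ = 2.433×10⁸ m/s
m = p/(γv) = 2.208×10¹⁰/(1.7093 × 2.433×10⁸) = 53.09 kg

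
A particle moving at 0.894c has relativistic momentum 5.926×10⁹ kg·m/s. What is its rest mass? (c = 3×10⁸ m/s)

γ = 1/√(1 - 0.894²) = 2.2318
v = 0.894 × 3×10⁸ = 2.682×10⁸ m/s
m = p/(γv) = 5.926×10⁹/(2.2318 × 2.682×10⁸) = 9.900 kg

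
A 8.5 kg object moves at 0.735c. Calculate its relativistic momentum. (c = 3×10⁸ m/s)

γ = 1/√(1 - 0.735²) = 1.4748
v = 0.735 × 3×10⁸ = 2.205×10⁸ m/s
p = γmv = 1.4748 × 8.5 × 2.205×10⁸ = 2.764×10⁹ kg·m/s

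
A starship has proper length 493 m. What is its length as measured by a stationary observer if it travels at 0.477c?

Proper length L₀ = 493 m
γ = 1/√(1 - 0.477²) = 1.1378
L = L₀/γ = 493/1.1378 = 433.3 m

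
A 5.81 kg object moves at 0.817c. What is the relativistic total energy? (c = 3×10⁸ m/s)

γ = 1/√(1 - 0.817²) = 1.7342
mc² = 5.81 × (3×10⁸)² = 5.229×10¹⁷ J
E = γmc² = 1.7342 × 5.229×10¹⁷ = 9.068×10¹⁷ J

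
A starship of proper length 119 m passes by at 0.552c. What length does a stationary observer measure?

Proper length L₀ = 119 m
γ = 1/√(1 - 0.552²) = 1.19926
L = L₀/γ = 119/1.19926 = 99.23 m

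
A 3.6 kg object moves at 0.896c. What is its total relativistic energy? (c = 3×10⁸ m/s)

γ = 1/√(1 - 0.896²) = 2.252
mc² = 3.6 × (3×10⁸)² = 3.240×10¹⁷ J
E = γmc² = 2.252 × 3.240×10¹⁷ = 7.296×10¹⁷ J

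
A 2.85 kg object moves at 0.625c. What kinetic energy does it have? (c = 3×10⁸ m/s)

γ = 1/√(1 - 0.625²) = 1.281
γ - 1 = 0.2810
KE = (γ-1)mc² = 0.2810 × 2.85 × (3×10⁸)² = 7.208×10¹⁶ J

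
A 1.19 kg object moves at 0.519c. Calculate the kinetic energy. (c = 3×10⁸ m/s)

γ = 1/√(1 - 0.519²) = 1.1699
γ - 1 = 0.1699
KE = (γ-1)mc² = 0.1699 × 1.19 × (3×10⁸)² = 1.820×10¹⁶ J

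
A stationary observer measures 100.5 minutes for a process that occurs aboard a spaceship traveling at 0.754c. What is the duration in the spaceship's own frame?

Dilated time Δt = 100.5 minutes
γ = 1/√(1 - 0.754²) = 1.52236
Δt₀ = Δt/γ = 100.5/1.52236 = 66.02 minutes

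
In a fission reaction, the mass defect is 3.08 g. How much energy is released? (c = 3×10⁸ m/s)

Convert mass defect: Δm = 3.08 g = 0.00308 kg
E = Δm·c² = 0.00308 × (3×10⁸)²
= 0.00308 × 9×10¹⁶ = 2.772×10¹⁴ J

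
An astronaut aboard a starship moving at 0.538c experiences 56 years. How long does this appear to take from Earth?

Proper time Δt₀ = 56 years
γ = 1/√(1 - 0.538²) = 1.1863
Δt = γΔt₀ = 1.1863 × 56 = 66.43 years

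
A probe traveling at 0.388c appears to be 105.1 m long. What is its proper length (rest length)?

Contracted length L = 105.1 m
γ = 1/√(1 - 0.388²) = 1.085
L₀ = γL = 1.085 × 105.1 = 114.0 m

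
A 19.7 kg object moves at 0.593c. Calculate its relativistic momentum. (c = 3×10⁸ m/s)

γ = 1/√(1 - 0.593²) = 1.2419
v = 0.593 × 3×10⁸ = 1.779×10⁸ m/s
p = γmv = 1.2419 × 19.7 × 1.779×10⁸ = 4.352×10⁹ kg·m/s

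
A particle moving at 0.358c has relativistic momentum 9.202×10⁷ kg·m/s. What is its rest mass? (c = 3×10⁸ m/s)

γ = 1/√(1 - 0.358²) = 1.071
v = 0.358 × 3×10⁸ = 1.074×10⁸ m/s
m = p/(γv) = 9.202×10⁷/(1.071 × 1.074×10⁸) = 0.8000 kg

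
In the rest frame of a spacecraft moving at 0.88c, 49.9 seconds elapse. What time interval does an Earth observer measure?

Proper time Δt₀ = 49.9 seconds
γ = 1/√(1 - 0.88²) = 2.1054
Δt = γΔt₀ = 2.1054 × 49.9 = 105.1 seconds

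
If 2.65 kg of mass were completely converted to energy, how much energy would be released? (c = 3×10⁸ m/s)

Using E = mc²:
c² = (3×10⁸)² = 9×10¹⁶ m²/s²
E = 2.65 × 9×10¹⁶ = 2.385×10¹⁷ J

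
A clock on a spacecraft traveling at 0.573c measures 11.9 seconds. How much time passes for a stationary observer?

Proper time Δt₀ = 11.9 seconds
γ = 1/√(1 - 0.573²) = 1.220
Δt = γΔt₀ = 1.220 × 11.9 = 14.52 seconds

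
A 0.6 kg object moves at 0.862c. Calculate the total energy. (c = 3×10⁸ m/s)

γ = 1/√(1 - 0.862²) = 1.973
mc² = 0.6 × (3×10⁸)² = 5.400×10¹⁶ J
E = γmc² = 1.973 × 5.400×10¹⁶ = 1.065×10¹⁷ J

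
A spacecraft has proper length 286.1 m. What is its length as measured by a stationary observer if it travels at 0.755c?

Proper length L₀ = 286.1 m
γ = 1/√(1 - 0.755²) = 1.525
L = L₀/γ = 286.1/1.525 = 187.6 m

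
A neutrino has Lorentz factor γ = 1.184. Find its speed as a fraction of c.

From γ = 1/√(1 - v²/c²):
1/γ² = 1/1.184² = 0.7133
v²/c² = 1 - 0.7133 = 0.2867
v/c = √(0.2867) = 0.5354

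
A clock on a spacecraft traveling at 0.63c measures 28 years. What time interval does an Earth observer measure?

Proper time Δt₀ = 28 years
γ = 1/√(1 - 0.63²) = 1.28767
Δt = γΔt₀ = 1.28767 × 28 = 36.05 years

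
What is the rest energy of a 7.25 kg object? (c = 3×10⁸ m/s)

c² = (3×10⁸)² = 9.000×10¹⁶ m²/s²
E₀ = mc² = 7.25 × 9.000×10¹⁶ = 6.525×10¹⁷ J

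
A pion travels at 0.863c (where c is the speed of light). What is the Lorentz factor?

v/c = 0.863, so (v/c)² = 0.744769
1 - (v/c)² = 0.255231
γ = 1/√(0.255231) = 1.979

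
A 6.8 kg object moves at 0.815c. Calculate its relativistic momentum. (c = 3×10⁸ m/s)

γ = 1/√(1 - 0.815²) = 1.7257
v = 0.815 × 3×10⁸ = 2.445×10⁸ m/s
p = γmv = 1.7257 × 6.8 × 2.445×10⁸ = 2.869×10⁹ kg·m/s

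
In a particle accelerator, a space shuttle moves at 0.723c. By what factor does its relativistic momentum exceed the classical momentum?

p_rel = γmv, p_class = mv
Ratio = γ = 1/√(1 - 0.723²)
= 1/√(0.477271) = 1.447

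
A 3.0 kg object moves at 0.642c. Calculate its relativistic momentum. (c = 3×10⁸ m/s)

γ = 1/√(1 - 0.642²) = 1.3043
v = 0.642 × 3×10⁸ = 1.926×10⁸ m/s
p = γmv = 1.3043 × 3.0 × 1.926×10⁸ = 7.536×10⁸ kg·m/s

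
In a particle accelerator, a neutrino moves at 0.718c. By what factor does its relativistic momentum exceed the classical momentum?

p_rel = γmv, p_class = mv
Ratio = γ = 1/√(1 - 0.718²)
= 1/√(0.484476) = 1.437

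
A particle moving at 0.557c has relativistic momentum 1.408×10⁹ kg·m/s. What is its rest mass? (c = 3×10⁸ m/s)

γ = 1/√(1 - 0.557²) = 1.204
v = 0.557 × 3×10⁸ = 1.671×10⁸ m/s
m = p/(γv) = 1.408×10⁹/(1.204 × 1.671×10⁸) = 6.998 kg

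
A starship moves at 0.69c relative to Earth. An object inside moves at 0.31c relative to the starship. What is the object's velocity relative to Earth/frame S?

u = (u' + v)/(1 + u'v/c²)
Numerator: 0.31 + 0.69 = 1
Denominator: 1 + 0.2139 = 1.2139
u = 1/1.2139 = 0.8238c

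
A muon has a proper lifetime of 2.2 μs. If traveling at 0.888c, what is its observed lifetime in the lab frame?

Proper lifetime τ₀ = 2.2 μs
γ = 1/√(1 - 0.888²) = 2.1747
τ = γτ₀ = 2.1747 × 2.2 μs = 4.784 μs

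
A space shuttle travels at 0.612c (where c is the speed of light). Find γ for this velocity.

v/c = 0.612, so (v/c)² = 0.374544
1 - (v/c)² = 0.625456
γ = 1/√(0.625456) = 1.264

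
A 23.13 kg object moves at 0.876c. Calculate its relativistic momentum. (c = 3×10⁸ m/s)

γ = 1/√(1 - 0.876²) = 2.073
v = 0.876 × 3×10⁸ = 2.628×10⁸ m/s
p = γmv = 2.073 × 23.13 × 2.628×10⁸ = 1.260×10¹⁰ kg·m/s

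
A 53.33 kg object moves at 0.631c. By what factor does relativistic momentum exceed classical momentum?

p_rel = γmv, p_class = mv
Ratio = γ = 1/√(1 - 0.631²) = 1.289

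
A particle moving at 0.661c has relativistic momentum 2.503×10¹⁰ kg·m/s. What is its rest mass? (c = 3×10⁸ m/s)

γ = 1/√(1 - 0.661²) = 1.3326
v = 0.661 × 3×10⁸ = 1.983×10⁸ m/s
m = p/(γv) = 2.503×10¹⁰/(1.3326 × 1.983×10⁸) = 94.72 kg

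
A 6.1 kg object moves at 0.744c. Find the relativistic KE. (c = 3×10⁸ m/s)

γ = 1/√(1 - 0.744²) = 1.4966
γ - 1 = 0.4966
KE = (γ-1)mc² = 0.4966 × 6.1 × (3×10⁸)² = 2.726×10¹⁷ J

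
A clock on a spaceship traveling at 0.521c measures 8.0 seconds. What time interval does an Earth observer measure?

Proper time Δt₀ = 8.0 seconds
γ = 1/√(1 - 0.521²) = 1.1716
Δt = γΔt₀ = 1.1716 × 8.0 = 9.373 seconds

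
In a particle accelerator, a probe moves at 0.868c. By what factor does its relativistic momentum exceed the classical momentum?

p_rel = γmv, p_class = mv
Ratio = γ = 1/√(1 - 0.868²)
= 1/√(0.246576) = 2.014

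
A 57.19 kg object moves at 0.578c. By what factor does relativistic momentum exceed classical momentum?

p_rel = γmv, p_class = mv
Ratio = γ = 1/√(1 - 0.578²) = 1.225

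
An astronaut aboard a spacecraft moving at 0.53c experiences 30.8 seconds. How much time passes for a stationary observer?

Proper time Δt₀ = 30.8 seconds
γ = 1/√(1 - 0.53²) = 1.1792
Δt = γΔt₀ = 1.1792 × 30.8 = 36.32 seconds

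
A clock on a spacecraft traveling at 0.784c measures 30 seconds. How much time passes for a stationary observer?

Proper time Δt₀ = 30 seconds
γ = 1/√(1 - 0.784²) = 1.611
Δt = γΔt₀ = 1.611 × 30 = 48.33 seconds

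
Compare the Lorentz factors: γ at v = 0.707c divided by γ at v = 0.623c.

γ₁ = 1/√(1 - 0.707²) = 1.414
γ₂ = 1/√(1 - 0.623²) = 1.278
γ₁/γ₂ = 1.414/1.278 = 1.106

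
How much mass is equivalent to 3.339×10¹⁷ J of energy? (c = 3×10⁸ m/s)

From E = mc², we get m = E/c²
c² = (3×10⁸)² = 9×10¹⁶ m²/s²
m = 3.339×10¹⁷ / 9×10¹⁶ = 3.710 kg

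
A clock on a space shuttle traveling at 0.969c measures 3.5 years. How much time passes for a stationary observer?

Proper time Δt₀ = 3.5 years
γ = 1/√(1 - 0.969²) = 4.048
Δt = γΔt₀ = 4.048 × 3.5 = 14.17 years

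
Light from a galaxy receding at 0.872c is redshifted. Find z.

β = 0.872
(1+β)/(1-β) = 1.872/0.128 = 14.625
√(14.625) = 3.824
z = 3.824 - 1 = 2.824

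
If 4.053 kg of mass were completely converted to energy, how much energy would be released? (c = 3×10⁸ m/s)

Using E = mc²:
c² = (3×10⁸)² = 9×10¹⁶ m²/s²
E = 4.053 × 9×10¹⁶ = 3.648×10¹⁷ J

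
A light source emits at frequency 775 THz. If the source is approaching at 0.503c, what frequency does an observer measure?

β = v/c = 0.503
(1+β)/(1-β) = 1.503/0.497 = 3.024
Doppler factor = √(3.024) = 1.739
f_obs = 775 × 1.739 = 1348 THz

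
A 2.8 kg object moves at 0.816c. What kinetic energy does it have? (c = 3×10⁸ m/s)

γ = 1/√(1 - 0.816²) = 1.7299
γ - 1 = 0.7299
KE = (γ-1)mc² = 0.7299 × 2.8 × (3×10⁸)² = 1.839×10¹⁷ J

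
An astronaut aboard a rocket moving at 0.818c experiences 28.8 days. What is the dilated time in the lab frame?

Proper time Δt₀ = 28.8 days
γ = 1/√(1 - 0.818²) = 1.7385
Δt = γΔt₀ = 1.7385 × 28.8 = 50.07 days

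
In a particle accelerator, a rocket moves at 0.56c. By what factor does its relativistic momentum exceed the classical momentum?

p_rel = γmv, p_class = mv
Ratio = γ = 1/√(1 - 0.56²)
= 1/√(0.6864) = 1.207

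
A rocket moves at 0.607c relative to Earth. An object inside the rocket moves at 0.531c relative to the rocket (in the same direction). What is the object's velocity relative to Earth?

u = (u' + v)/(1 + u'v/c²)
Numerator: 0.531 + 0.607 = 1.138
Denominator: 1 + 0.322317 = 1.322317
u = 1.138/1.322317 = 0.8606c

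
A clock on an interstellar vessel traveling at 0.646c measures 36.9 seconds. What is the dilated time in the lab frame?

Proper time Δt₀ = 36.9 seconds
γ = 1/√(1 - 0.646²) = 1.310
Δt = γΔt₀ = 1.310 × 36.9 = 48.34 seconds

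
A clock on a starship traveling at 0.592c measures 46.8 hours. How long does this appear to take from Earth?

Proper time Δt₀ = 46.8 hours
γ = 1/√(1 - 0.592²) = 1.2408
Δt = γΔt₀ = 1.2408 × 46.8 = 58.07 hours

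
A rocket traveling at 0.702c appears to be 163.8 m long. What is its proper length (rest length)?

Contracted length L = 163.8 m
γ = 1/√(1 - 0.702²) = 1.404
L₀ = γL = 1.404 × 163.8 = 230.0 m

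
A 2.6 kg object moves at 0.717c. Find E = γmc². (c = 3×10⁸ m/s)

γ = 1/√(1 - 0.717²) = 1.4346
mc² = 2.6 × (3×10⁸)² = 2.340×10¹⁷ J
E = γmc² = 1.4346 × 2.340×10¹⁷ = 3.357×10¹⁷ J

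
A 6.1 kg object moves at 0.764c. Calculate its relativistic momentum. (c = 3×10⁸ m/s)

γ = 1/√(1 - 0.764²) = 1.550
v = 0.764 × 3×10⁸ = 2.292×10⁸ m/s
p = γmv = 1.550 × 6.1 × 2.292×10⁸ = 2.167×10⁹ kg·m/s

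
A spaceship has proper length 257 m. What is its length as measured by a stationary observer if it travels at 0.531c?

Proper length L₀ = 257 m
γ = 1/√(1 - 0.531²) = 1.180
L = L₀/γ = 257/1.180 = 217.8 m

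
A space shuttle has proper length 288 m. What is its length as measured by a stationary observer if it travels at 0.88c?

Proper length L₀ = 288 m
γ = 1/√(1 - 0.88²) = 2.105
L = L₀/γ = 288/2.105 = 136.8 m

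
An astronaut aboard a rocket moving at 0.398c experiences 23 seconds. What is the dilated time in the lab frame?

Proper time Δt₀ = 23 seconds
γ = 1/√(1 - 0.398²) = 1.090
Δt = γΔt₀ = 1.090 × 23 = 25.07 seconds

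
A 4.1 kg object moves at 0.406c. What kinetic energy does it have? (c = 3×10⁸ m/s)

γ = 1/√(1 - 0.406²) = 1.094244
γ - 1 = 0.094244
KE = (γ-1)mc² = 0.094244 × 4.1 × (3×10⁸)² = 3.478×10¹⁶ J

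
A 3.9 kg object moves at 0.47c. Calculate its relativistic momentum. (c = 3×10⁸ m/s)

γ = 1/√(1 - 0.47²) = 1.133
v = 0.47 × 3×10⁸ = 1.410×10⁸ m/s
p = γmv = 1.133 × 3.9 × 1.410×10⁸ = 6.230×10⁸ kg·m/s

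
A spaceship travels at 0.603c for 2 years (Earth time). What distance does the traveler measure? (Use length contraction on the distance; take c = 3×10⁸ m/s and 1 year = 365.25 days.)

Earth distance: d = v × t = 0.603c × 2 yr = 1.14175×10¹⁶ m
γ = 1.25354
d' = d/γ = 1.14175×10¹⁶/1.25354 = 9.108×10¹⁵ m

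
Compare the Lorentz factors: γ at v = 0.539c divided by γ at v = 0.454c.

γ₁ = 1/√(1 - 0.539²) = 1.187
γ₂ = 1/√(1 - 0.454²) = 1.122
γ₁/γ₂ = 1.187/1.122 = 1.058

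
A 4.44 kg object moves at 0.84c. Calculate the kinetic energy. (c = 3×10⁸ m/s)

γ = 1/√(1 - 0.84²) = 1.843
γ - 1 = 0.8430
KE = (γ-1)mc² = 0.8430 × 4.44 × (3×10⁸)² = 3.369×10¹⁷ J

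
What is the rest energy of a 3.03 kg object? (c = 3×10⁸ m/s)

c² = (3×10⁸)² = 9.000×10¹⁶ m²/s²
E₀ = mc² = 3.03 × 9.000×10¹⁶ = 2.727×10¹⁷ J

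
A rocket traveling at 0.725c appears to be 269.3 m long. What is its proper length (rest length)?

Contracted length L = 269.3 m
γ = 1/√(1 - 0.725²) = 1.452
L₀ = γL = 1.452 × 269.3 = 391.0 m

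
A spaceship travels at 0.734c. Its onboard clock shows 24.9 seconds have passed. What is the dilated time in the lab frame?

Proper time Δt₀ = 24.9 seconds
γ = 1/√(1 - 0.734²) = 1.4724
Δt = γΔt₀ = 1.4724 × 24.9 = 36.66 seconds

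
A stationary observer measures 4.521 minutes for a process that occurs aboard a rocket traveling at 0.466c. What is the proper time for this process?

Dilated time Δt = 4.521 minutes
γ = 1/√(1 - 0.466²) = 1.1302
Δt₀ = Δt/γ = 4.521/1.1302 = 4.000 minutes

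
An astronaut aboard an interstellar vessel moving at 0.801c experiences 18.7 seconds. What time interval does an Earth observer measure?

Proper time Δt₀ = 18.7 seconds
γ = 1/√(1 - 0.801²) = 1.6704
Δt = γΔt₀ = 1.6704 × 18.7 = 31.24 seconds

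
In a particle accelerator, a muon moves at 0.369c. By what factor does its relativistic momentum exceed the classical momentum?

p_rel = γmv, p_class = mv
Ratio = γ = 1/√(1 - 0.369²)
= 1/√(0.863839) = 1.076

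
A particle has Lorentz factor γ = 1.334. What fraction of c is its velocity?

From γ = 1/√(1 - v²/c²):
1/γ² = 1/1.334² = 0.5619
v²/c² = 1 - 0.5619 = 0.4381
v/c = √(0.4381) = 0.6619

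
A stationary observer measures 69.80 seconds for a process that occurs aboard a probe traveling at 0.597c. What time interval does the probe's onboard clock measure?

Dilated time Δt = 69.80 seconds
γ = 1/√(1 - 0.597²) = 1.2465
Δt₀ = Δt/γ = 69.80/1.2465 = 56.00 seconds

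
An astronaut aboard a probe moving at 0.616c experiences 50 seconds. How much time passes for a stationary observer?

Proper time Δt₀ = 50 seconds
γ = 1/√(1 - 0.616²) = 1.2694
Δt = γΔt₀ = 1.2694 × 50 = 63.47 seconds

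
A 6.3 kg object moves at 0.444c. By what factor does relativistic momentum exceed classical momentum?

p_rel = γmv, p_class = mv
Ratio = γ = 1/√(1 - 0.444²) = 1.116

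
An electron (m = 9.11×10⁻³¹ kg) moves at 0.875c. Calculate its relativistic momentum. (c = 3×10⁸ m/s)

γ = 1/√(1 - 0.875²) = 2.0656
v = 0.875 × 3×10⁸ = 2.625×10⁸ m/s
p = γmv = 2.0656 × 9.11×10⁻³¹ × 2.625×10⁸ = 4.940×10⁻²² kg·m/s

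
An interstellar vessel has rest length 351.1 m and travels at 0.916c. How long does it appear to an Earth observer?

Proper length L₀ = 351.1 m
γ = 1/√(1 - 0.916²) = 2.4927
L = L₀/γ = 351.1/2.4927 = 140.9 m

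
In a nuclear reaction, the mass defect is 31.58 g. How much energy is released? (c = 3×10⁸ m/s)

Convert mass defect: Δm = 31.58 g = 0.03158 kg
E = Δm·c² = 0.03158 × (3×10⁸)²
= 0.03158 × 9×10¹⁶ = 2.842×10¹⁵ J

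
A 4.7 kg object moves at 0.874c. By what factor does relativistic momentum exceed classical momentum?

p_rel = γmv, p_class = mv
Ratio = γ = 1/√(1 - 0.874²) = 2.058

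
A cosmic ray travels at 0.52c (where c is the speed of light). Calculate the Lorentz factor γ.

v/c = 0.52, so (v/c)² = 0.2704
1 - (v/c)² = 0.7296
γ = 1/√(0.7296) = 1.171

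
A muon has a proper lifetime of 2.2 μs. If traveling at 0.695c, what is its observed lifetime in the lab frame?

Proper lifetime τ₀ = 2.2 μs
γ = 1/√(1 - 0.695²) = 1.391
τ = γτ₀ = 1.391 × 2.2 μs = 3.060 μs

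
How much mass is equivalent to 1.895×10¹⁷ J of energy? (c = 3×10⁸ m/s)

From E = mc², we get m = E/c²
c² = (3×10⁸)² = 9×10¹⁶ m²/s²
m = 1.895×10¹⁷ / 9×10¹⁶ = 2.106 kg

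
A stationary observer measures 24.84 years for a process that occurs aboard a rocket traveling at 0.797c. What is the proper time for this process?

Dilated time Δt = 24.84 years
γ = 1/√(1 - 0.797²) = 1.656
Δt₀ = Δt/γ = 24.84/1.656 = 15.00 years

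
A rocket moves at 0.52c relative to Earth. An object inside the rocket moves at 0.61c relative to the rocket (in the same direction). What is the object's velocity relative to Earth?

u = (u' + v)/(1 + u'v/c²)
Numerator: 0.61 + 0.52 = 1.13
Denominator: 1 + 0.3172 = 1.3172
u = 1.13/1.3172 = 0.8579c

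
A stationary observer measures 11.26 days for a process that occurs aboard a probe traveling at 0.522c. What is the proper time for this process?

Dilated time Δt = 11.26 days
γ = 1/√(1 - 0.522²) = 1.1724
Δt₀ = Δt/γ = 11.26/1.1724 = 9.604 days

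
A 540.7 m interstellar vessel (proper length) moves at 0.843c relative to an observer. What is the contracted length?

Proper length L₀ = 540.7 m
γ = 1/√(1 - 0.843²) = 1.859035
L = L₀/γ = 540.7/1.859035 = 290.8 m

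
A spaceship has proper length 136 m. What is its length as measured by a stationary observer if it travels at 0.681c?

Proper length L₀ = 136 m
γ = 1/√(1 - 0.681²) = 1.3656
L = L₀/γ = 136/1.3656 = 99.59 m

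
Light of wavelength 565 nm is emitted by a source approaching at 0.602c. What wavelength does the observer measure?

β = 0.602
Wavelength Doppler factor = √(0.398/1.602) = √(0.2484) = 0.4984
λ_obs = 565 × 0.4984 = 281.6 nm (blueshift)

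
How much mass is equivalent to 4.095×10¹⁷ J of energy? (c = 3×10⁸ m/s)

From E = mc², we get m = E/c²
c² = (3×10⁸)² = 9×10¹⁶ m²/s²
m = 4.095×10¹⁷ / 9×10¹⁶ = 4.550 kg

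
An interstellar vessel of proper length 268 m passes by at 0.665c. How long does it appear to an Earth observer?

Proper length L₀ = 268 m
γ = 1/√(1 - 0.665²) = 1.33897
L = L₀/γ = 268/1.33897 = 200.2 m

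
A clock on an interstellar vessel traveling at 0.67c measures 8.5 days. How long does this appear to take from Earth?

Proper time Δt₀ = 8.5 days
γ = 1/√(1 - 0.67²) = 1.347
Δt = γΔt₀ = 1.347 × 8.5 = 11.45 days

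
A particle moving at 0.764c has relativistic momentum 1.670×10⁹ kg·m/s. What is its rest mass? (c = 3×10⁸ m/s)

γ = 1/√(1 - 0.764²) = 1.550
v = 0.764 × 3×10⁸ = 2.292×10⁸ m/s
m = p/(γv) = 1.670×10⁹/(1.550 × 2.292×10⁸) = 4.701 kg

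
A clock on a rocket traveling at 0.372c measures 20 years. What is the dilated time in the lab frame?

Proper time Δt₀ = 20 years
γ = 1/√(1 - 0.372²) = 1.0773
Δt = γΔt₀ = 1.0773 × 20 = 21.55 years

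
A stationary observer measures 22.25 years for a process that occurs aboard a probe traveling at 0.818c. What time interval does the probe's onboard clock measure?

Dilated time Δt = 22.25 years
γ = 1/√(1 - 0.818²) = 1.738
Δt₀ = Δt/γ = 22.25/1.738 = 12.80 years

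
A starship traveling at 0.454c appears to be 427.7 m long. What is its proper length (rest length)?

Contracted length L = 427.7 m
γ = 1/√(1 - 0.454²) = 1.1223
L₀ = γL = 1.1223 × 427.7 = 480.0 m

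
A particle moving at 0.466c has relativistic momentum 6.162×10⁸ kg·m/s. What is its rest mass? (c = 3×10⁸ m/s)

γ = 1/√(1 - 0.466²) = 1.1302
v = 0.466 × 3×10⁸ = 1.398×10⁸ m/s
m = p/(γv) = 6.162×10⁸/(1.1302 × 1.398×10⁸) = 3.900 kg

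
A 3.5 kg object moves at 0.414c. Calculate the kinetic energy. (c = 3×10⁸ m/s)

γ = 1/√(1 - 0.414²) = 1.09857
γ - 1 = 0.09857
KE = (γ-1)mc² = 0.09857 × 3.5 × (3×10⁸)² = 3.105×10¹⁶ J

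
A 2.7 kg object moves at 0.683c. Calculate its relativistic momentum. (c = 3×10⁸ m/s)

γ = 1/√(1 - 0.683²) = 1.369
v = 0.683 × 3×10⁸ = 2.049×10⁸ m/s
p = γmv = 1.369 × 2.7 × 2.049×10⁸ = 7.574×10⁸ kg·m/s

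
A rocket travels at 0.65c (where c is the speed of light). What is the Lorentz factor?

v/c = 0.65, so (v/c)² = 0.4225
1 - (v/c)² = 0.5775
γ = 1/√(0.5775) = 1.316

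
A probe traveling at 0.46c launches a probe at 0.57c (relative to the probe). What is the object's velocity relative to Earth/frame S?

u = (u' + v)/(1 + u'v/c²)
Numerator: 0.57 + 0.46 = 1.03
Denominator: 1 + 0.2622 = 1.2622
u = 1.03/1.2622 = 0.8160c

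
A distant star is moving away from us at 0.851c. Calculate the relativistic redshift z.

β = 0.851
(1+β)/(1-β) = 1.851/0.149 = 12.423
√(12.423) = 3.525
z = 3.525 - 1 = 2.525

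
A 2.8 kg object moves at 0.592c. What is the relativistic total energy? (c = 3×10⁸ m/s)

γ = 1/√(1 - 0.592²) = 1.241
mc² = 2.8 × (3×10⁸)² = 2.520×10¹⁷ J
E = γmc² = 1.241 × 2.520×10¹⁷ = 3.127×10¹⁷ J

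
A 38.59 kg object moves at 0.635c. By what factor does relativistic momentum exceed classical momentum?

p_rel = γmv, p_class = mv
Ratio = γ = 1/√(1 - 0.635²) = 1.294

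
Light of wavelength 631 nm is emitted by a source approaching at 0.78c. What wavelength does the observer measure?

β = 0.78
Wavelength Doppler factor = √(0.22/1.78) = √(0.123596) = 0.35156
λ_obs = 631 × 0.35156 = 221.8 nm (blueshift)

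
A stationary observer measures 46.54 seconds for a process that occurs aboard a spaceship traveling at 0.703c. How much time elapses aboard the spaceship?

Dilated time Δt = 46.54 seconds
γ = 1/√(1 - 0.703²) = 1.406
Δt₀ = Δt/γ = 46.54/1.406 = 33.10 seconds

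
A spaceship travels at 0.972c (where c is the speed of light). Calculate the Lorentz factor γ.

v/c = 0.972, so (v/c)² = 0.944784
1 - (v/c)² = 0.055216
γ = 1/√(0.055216) = 4.256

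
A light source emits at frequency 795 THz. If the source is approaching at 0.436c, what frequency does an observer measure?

β = v/c = 0.436
(1+β)/(1-β) = 1.436/0.564 = 2.546
Doppler factor = √(2.546) = 1.596
f_obs = 795 × 1.596 = 1269 THz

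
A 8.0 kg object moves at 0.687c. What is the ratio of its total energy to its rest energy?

E = γmc², E₀ = mc²
E/E₀ = γ = 1/√(1 - 0.687²) = 1.376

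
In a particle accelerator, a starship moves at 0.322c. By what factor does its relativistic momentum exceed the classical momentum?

p_rel = γmv, p_class = mv
Ratio = γ = 1/√(1 - 0.322²)
= 1/√(0.896316) = 1.056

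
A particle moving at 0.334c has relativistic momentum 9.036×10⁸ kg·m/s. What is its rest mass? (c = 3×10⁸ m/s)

γ = 1/√(1 - 0.334²) = 1.0609
v = 0.334 × 3×10⁸ = 1.002×10⁸ m/s
m = p/(γv) = 9.036×10⁸/(1.0609 × 1.002×10⁸) = 8.500 kg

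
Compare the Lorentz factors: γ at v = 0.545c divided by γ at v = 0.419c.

γ₁ = 1/√(1 - 0.545²) = 1.1927
γ₂ = 1/√(1 - 0.419²) = 1.1013
γ₁/γ₂ = 1.1927/1.1013 = 1.083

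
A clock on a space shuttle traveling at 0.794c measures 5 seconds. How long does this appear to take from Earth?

Proper time Δt₀ = 5 seconds
γ = 1/√(1 - 0.794²) = 1.645
Δt = γΔt₀ = 1.645 × 5 = 8.225 seconds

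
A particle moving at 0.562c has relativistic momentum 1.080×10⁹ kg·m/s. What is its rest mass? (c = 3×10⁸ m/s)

γ = 1/√(1 - 0.562²) = 1.209
v = 0.562 × 3×10⁸ = 1.686×10⁸ m/s
m = p/(γv) = 1.080×10⁹/(1.209 × 1.686×10⁸) = 5.298 kg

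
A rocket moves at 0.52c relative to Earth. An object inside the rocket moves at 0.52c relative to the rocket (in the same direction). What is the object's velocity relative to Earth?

u = (u' + v)/(1 + u'v/c²)
Numerator: 0.52 + 0.52 = 1.04
Denominator: 1 + 0.2704 = 1.2704
u = 1.04/1.2704 = 0.8186c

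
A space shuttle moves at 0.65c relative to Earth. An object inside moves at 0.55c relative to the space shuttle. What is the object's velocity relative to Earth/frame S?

u = (u' + v)/(1 + u'v/c²)
Numerator: 0.55 + 0.65 = 1.2
Denominator: 1 + 0.3575 = 1.3575
u = 1.2/1.3575 = 0.8840c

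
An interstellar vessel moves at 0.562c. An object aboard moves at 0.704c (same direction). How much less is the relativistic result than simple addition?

Classical: u' + v = 0.704 + 0.562 = 1.266c
Relativistic: u = (0.704 + 0.562)/(1 + 0.395648) = 1.266/1.395648 = 0.9071c
Difference: 1.266 - 0.9071 = 0.3589c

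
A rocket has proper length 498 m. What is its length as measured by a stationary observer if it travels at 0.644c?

Proper length L₀ = 498 m
γ = 1/√(1 - 0.644²) = 1.307
L = L₀/γ = 498/1.307 = 381.0 m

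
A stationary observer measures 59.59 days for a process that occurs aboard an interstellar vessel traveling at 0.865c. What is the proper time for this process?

Dilated time Δt = 59.59 days
γ = 1/√(1 - 0.865²) = 1.993
Δt₀ = Δt/γ = 59.59/1.993 = 29.90 days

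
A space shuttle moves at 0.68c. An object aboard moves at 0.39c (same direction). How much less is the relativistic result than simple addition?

Classical: u' + v = 0.39 + 0.68 = 1.07c
Relativistic: u = (0.39 + 0.68)/(1 + 0.2652) = 1.07/1.2652 = 0.8457c
Difference: 1.07 - 0.8457 = 0.2243c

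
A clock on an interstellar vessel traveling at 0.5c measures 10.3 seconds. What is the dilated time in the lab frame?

Proper time Δt₀ = 10.3 seconds
γ = 1/√(1 - 0.5²) = 1.1547
Δt = γΔt₀ = 1.1547 × 10.3 = 11.89 seconds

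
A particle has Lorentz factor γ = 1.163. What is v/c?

From γ = 1/√(1 - v²/c²):
1/γ² = 1/1.163² = 0.7393
v²/c² = 1 - 0.7393 = 0.2607
v/c = √(0.2607) = 0.5106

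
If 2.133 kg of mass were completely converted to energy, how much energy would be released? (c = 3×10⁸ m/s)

Using E = mc²:
c² = (3×10⁸)² = 9×10¹⁶ m²/s²
E = 2.133 × 9×10¹⁶ = 1.920×10¹⁷ J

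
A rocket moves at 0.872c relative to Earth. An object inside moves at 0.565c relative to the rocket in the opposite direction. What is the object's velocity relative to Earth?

Object's velocity in rocket frame is u' = -0.565c
u = (u' + v)/(1 + u'v/c²) = (v - 0.565)/(1 - 0.565·v/c²)
Numerator: 0.872 - 0.565 = 0.307
Denominator: 1 - 0.49268 = 0.50732
u = 0.307/0.50732 = 0.6051c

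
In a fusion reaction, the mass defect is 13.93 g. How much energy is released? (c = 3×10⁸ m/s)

Convert mass defect: Δm = 13.93 g = 0.01393 kg
E = Δm·c² = 0.01393 × (3×10⁸)²
= 0.01393 × 9×10¹⁶ = 1.254×10¹⁵ J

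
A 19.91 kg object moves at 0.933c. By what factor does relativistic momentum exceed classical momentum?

p_rel = γmv, p_class = mv
Ratio = γ = 1/√(1 - 0.933²) = 2.779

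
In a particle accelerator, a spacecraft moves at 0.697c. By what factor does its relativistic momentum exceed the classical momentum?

p_rel = γmv, p_class = mv
Ratio = γ = 1/√(1 - 0.697²)
= 1/√(0.514191) = 1.395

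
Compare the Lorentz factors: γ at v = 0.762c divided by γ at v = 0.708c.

γ₁ = 1/√(1 - 0.762²) = 1.5442
γ₂ = 1/√(1 - 0.708²) = 1.4160
γ₁/γ₂ = 1.5442/1.4160 = 1.091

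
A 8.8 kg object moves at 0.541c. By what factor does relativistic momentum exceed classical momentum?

p_rel = γmv, p_class = mv
Ratio = γ = 1/√(1 - 0.541²) = 1.189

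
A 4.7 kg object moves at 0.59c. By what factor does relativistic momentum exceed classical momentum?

p_rel = γmv, p_class = mv
Ratio = γ = 1/√(1 - 0.59²) = 1.239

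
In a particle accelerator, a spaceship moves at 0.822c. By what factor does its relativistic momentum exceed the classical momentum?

p_rel = γmv, p_class = mv
Ratio = γ = 1/√(1 - 0.822²)
= 1/√(0.324316) = 1.756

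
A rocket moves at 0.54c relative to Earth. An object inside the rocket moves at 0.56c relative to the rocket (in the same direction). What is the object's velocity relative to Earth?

u = (u' + v)/(1 + u'v/c²)
Numerator: 0.56 + 0.54 = 1.1
Denominator: 1 + 0.3024 = 1.3024
u = 1.1/1.3024 = 0.8446c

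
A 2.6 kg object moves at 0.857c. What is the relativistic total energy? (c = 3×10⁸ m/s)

γ = 1/√(1 - 0.857²) = 1.9406
mc² = 2.6 × (3×10⁸)² = 2.340×10¹⁷ J
E = γmc² = 1.9406 × 2.340×10¹⁷ = 4.541×10¹⁷ J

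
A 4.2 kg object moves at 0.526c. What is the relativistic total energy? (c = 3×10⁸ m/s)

γ = 1/√(1 - 0.526²) = 1.176
mc² = 4.2 × (3×10⁸)² = 3.780×10¹⁷ J
E = γmc² = 1.176 × 3.780×10¹⁷ = 4.445×10¹⁷ J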